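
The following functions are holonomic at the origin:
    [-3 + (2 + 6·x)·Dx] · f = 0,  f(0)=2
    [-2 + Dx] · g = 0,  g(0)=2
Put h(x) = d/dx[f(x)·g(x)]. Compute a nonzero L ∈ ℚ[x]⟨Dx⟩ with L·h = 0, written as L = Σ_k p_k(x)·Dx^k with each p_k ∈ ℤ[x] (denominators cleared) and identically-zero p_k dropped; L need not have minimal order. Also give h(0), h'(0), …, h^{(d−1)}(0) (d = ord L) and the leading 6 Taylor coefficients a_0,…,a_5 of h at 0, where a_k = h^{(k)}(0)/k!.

f: a_k = 2, 3, -9/4, 27/8, -405/64, 1701/128, …
g: a_k = 2, 4, 4, 8/3, 4/3, 8/15, …
Sym-product of L_f,L_g gives L₀ (≤ ord 1).
h₀' ⇒ L via d/dx closure of L₀.
L = (31 + 168·x + 144·x^2) + (-14 - 66·x - 72·x^2)·Dx  (order 1).
h: a_k = 14, 31, 181/4, 241/24, 13279/192, -276497/1920, …
ICs: h(0) = 14.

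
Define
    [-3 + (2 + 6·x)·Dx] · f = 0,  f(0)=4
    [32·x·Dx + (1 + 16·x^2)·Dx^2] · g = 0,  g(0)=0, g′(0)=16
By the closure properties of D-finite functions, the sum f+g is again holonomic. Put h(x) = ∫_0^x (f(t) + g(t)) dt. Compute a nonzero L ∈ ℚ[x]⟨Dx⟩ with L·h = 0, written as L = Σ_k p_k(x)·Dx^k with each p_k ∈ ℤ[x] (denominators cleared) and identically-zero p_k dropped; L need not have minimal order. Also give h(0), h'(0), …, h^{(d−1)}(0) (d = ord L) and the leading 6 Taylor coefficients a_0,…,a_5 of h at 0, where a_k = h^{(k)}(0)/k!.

L = (-192 - 1440·x + 9216·x^2 + 13824·x^3)·Dx^2 + (-155 - 768·x + 4128·x^2 + 36864·x^3 + 48384·x^4)·Dx^3 + (-6 + 110·x + 576·x^2 + 2624·x^3 + 10752·x^4 + 13824·x^5)·Dx^4  (order 4).
h: a_k = 0, 4, 11, -3/2, -943/48, -81/32, …
ICs: h(0) = 0, h′(0) = 4, h′′(0) = 22, h′′′(0) = -9.

f: a_k = 4, 6, -9/2, 27/4, -405/32, 1701/64, …
g: a_k = 0, 16, 0, -256/3, 0, 4096/5, …
Sum ⇒ L₀ = lclm(L_f,L_g) in ℚ(x)⟨Dx⟩.
∫: right-multiply L₀ by Dx.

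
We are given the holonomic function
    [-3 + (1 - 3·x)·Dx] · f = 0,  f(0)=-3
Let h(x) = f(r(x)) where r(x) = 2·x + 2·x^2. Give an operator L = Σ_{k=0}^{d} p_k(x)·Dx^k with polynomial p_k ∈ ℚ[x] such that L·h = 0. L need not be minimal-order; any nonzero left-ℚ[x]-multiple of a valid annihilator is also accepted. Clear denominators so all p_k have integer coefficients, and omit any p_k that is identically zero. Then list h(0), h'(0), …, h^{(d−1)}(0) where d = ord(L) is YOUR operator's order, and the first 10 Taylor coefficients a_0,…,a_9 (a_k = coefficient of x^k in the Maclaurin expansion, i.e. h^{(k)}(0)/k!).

f: a_k = -3, -9, -27, -81, -243, -729, -2187, -6561, -19683, -59049, …
L₀ from L_f via x↦r, Dx↦r'^{-1}Dx.
L = (6 + 12·x) + (-1 + 6·x + 6·x^2)·Dx  (order 1).
h: a_k = -3, -18, -126, -864, -5940, -40824, -280584, -1928448, -13254192, -91095840, …
ICs: h(0) = -3.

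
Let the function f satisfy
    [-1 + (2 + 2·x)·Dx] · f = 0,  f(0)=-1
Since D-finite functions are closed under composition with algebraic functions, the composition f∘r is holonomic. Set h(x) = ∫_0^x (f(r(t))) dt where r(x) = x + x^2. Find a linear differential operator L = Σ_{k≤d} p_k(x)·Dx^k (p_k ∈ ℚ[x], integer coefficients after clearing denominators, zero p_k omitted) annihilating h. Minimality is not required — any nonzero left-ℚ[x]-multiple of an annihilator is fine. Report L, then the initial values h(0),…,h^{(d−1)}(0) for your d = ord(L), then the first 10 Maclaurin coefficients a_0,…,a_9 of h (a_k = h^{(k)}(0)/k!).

f: a_k = -1, -1/2, 1/8, -1/16, 5/128, -7/256, 21/1024, -33/2048, 429/32768, -715/65536, …
L₀ from L_f via x↦r, Dx↦r'^{-1}Dx.
h=∫₀ˣh₀: take L = L₀·Dx.
L = (-1 - 2·x)·Dx + (2 + 2·x + 2·x^2)·Dx^2  (order 2).
h: a_k = 0, -1, -1/4, -1/8, 3/64, -3/640, -5/512, 57/7168, -21/16384, -289/98304, …
ICs: h(0) = 0, h′(0) = -1.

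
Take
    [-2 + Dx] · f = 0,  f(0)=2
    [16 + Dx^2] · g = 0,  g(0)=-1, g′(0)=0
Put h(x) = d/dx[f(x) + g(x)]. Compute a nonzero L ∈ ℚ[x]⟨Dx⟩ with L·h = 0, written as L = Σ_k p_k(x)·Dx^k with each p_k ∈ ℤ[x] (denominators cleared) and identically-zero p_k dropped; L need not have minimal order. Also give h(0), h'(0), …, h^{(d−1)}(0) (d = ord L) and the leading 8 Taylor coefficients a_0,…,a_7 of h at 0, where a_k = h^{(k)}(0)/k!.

f: a_k = 2, 4, 4, 8/3, 4/3, 8/15, 8/45, 16/315, …
g: a_k = -1, 0, 8, 0, -32/3, 0, 256/45, 0, …
L₀ := lclm(L_f,L_g); ord L₀ ≤ 1+2.
Derive L from L₀ (diff closure).
L = 32 - 16·Dx + 2·Dx^2 - Dx^3  (order 3).
h: a_k = 4, 24, 8, -112/3, 8/3, 176/5, 16/45, -4064/315, …
ICs: h(0) = 4, h′(0) = 24, h′′(0) = 16.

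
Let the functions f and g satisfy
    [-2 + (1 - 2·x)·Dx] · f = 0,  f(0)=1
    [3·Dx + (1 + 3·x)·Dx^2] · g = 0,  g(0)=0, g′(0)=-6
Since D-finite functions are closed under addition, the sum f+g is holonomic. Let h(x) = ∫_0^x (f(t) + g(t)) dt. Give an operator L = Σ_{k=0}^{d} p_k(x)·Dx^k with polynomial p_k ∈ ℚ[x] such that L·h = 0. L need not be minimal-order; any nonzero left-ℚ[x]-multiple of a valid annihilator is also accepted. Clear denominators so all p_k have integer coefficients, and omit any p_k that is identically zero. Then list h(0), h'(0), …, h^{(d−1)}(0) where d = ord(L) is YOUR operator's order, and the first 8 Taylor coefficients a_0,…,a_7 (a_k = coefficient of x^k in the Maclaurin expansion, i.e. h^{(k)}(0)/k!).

f: a_k = 1, 2, 4, 8, 16, 32, 64, 128, …
g: a_k = 0, -6, 9, -18, 81/2, -486/5, 243, -4374/7, …
Weyl lclm of L_f,L_g ⇒ L₀ (ord ≤ 3).
Integrate: L := L₀·Dx.
L = (144 + 72·x)·Dx^2 + (6 + 216·x + 144·x^2)·Dx^3 + (-7 - 13·x + 36·x^2 + 36·x^3)·Dx^4  (order 4).
h: a_k = 0, 1, -2, 13/3, -5/2, 113/10, -163/15, 307/7, …
ICs: h(0) = 0, h′(0) = 1, h′′(0) = -4, h′′′(0) = 26.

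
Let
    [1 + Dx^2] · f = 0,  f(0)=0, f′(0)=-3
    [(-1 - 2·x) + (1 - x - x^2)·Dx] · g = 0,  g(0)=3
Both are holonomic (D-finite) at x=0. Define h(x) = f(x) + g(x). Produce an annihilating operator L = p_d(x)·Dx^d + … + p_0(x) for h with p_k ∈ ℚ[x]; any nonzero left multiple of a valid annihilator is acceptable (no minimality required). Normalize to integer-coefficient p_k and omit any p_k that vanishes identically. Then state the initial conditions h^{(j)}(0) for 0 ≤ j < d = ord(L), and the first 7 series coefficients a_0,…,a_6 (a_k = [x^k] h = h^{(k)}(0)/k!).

L = (-19 - 48·x - 31·x^2 - 24·x^3 - 5·x^4 - 2·x^5) + (5 - x - 4·x^2 - 7·x^3 - 6·x^4 - 3·x^5 - x^6)·Dx + (-19 - 48·x - 31·x^2 - 24·x^3 - 5·x^4 - 2·x^5)·Dx^2 + (5 - x - 4·x^2 - 7·x^3 - 6·x^4 - 3·x^5 - x^6)·Dx^3  (order 3).
h: a_k = 3, 0, 6, 19/2, 15, 959/40, 39, …
ICs: h(0) = 3, h′(0) = 0, h′′(0) = 12.

f: a_k = 0, -3, 0, 1/2, 0, -1/40, 0, …
g: a_k = 3, 3, 6, 9, 15, 24, 39, …
Weyl lclm of L_f,L_g ⇒ L₀ (ord ≤ 3).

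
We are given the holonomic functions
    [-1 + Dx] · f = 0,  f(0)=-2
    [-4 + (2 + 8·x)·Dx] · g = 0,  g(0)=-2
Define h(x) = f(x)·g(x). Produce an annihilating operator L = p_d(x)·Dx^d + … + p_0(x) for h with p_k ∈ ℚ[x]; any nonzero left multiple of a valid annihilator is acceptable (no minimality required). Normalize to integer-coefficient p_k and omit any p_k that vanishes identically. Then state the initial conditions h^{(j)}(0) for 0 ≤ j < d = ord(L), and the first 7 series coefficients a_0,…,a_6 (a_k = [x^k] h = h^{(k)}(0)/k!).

f: a_k = -2, -2, -1, -1/3, -1/12, -1/60, -1/360, …
g: a_k = -2, -4, 4, -8, 20, -56, 168, …
Product ⇒ symmetric product L₀, ord ≤ 1.
L = (-3 - 4·x) + (1 + 4·x)·Dx  (order 1).
h: a_k = 4, 12, 2, 38/3, -53/2, 2371/30, -43487/180, …
ICs: h(0) = 4.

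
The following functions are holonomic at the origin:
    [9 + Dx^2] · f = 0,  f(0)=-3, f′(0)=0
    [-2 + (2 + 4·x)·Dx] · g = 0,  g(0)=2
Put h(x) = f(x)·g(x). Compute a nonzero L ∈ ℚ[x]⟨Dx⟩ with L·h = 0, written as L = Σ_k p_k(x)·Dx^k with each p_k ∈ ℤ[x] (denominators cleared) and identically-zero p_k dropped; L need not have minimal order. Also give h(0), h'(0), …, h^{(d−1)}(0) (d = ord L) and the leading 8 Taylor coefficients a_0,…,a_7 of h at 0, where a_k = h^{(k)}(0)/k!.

f: a_k = -3, 0, 27/2, 0, -81/8, 0, 243/80, 0, …
g: a_k = 2, 2, -1, 1, -5/4, 7/4, -21/8, 33/8, …
Sym-product of L_f,L_g gives L₀ (≤ ord 2).
L = (12 + 36·x + 36·x^2) + (-2 - 4·x)·Dx + (1 + 4·x + 4·x^2)·Dx^2  (order 2).
h: a_k = -6, -6, 30, 24, -30, -12, 36/5, 36/5, …
ICs: h(0) = -6, h′(0) = -6.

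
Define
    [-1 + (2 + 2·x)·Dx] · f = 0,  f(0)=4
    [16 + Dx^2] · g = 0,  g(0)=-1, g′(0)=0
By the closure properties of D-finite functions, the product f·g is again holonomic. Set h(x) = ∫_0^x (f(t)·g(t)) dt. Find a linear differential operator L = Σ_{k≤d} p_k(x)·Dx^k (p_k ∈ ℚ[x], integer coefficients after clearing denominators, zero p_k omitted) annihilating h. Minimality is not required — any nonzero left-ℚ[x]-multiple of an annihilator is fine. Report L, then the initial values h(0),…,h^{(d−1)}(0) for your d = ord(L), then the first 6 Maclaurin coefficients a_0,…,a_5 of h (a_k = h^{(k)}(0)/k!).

L = (67 + 128·x + 64·x^2)·Dx + (-4 - 4·x)·Dx^2 + (4 + 8·x + 4·x^2)·Dx^3  (order 3).
h: a_k = 0, -4, -1, 65/6, 63/16, -893/96, …
ICs: h(0) = 0, h′(0) = -4, h′′(0) = -2.

f: a_k = 4, 2, -1/2, 1/4, -5/32, 7/64, …
g: a_k = -1, 0, 8, 0, -32/3, 0, …
Sym-product of L_f,L_g gives L₀ (≤ ord 2).
h=∫h₀ ⇒ L = L₀·Dx.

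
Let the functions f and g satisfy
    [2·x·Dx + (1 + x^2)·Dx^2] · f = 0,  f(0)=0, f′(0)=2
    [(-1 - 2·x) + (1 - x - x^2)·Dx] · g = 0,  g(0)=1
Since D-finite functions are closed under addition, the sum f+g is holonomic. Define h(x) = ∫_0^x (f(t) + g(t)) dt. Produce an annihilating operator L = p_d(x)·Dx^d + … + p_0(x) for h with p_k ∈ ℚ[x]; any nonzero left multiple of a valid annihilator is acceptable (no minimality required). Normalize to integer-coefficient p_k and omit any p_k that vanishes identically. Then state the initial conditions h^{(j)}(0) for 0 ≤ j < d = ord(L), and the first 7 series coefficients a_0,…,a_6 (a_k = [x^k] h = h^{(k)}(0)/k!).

L = (4 - 16·x - 64·x^2 - 72·x^3 - 66·x^4 - 6·x^6)·Dx^2 + (-10 - 24·x - 28·x^2 - 60·x^3 - 65·x^4 - 50·x^5 - 3·x^6 - 6·x^7)·Dx^3 + (2 + 2·x + 2·x^2 - 8·x^3 - 5·x^4 - 11·x^5 - 6·x^6 - x^7 - x^8)·Dx^4  (order 4).
h: a_k = 0, 1, 3/2, 2/3, 7/12, 1, 7/5, …
ICs: h(0) = 0, h′(0) = 1, h′′(0) = 3, h′′′(0) = 4.

f: a_k = 0, 2, 0, -2/3, 0, 2/5, 0, …
g: a_k = 1, 1, 2, 3, 5, 8, 13, …
Weyl lclm of L_f,L_g ⇒ L₀ (ord ≤ 3).
h=∫₀ˣh₀: take L = L₀·Dx.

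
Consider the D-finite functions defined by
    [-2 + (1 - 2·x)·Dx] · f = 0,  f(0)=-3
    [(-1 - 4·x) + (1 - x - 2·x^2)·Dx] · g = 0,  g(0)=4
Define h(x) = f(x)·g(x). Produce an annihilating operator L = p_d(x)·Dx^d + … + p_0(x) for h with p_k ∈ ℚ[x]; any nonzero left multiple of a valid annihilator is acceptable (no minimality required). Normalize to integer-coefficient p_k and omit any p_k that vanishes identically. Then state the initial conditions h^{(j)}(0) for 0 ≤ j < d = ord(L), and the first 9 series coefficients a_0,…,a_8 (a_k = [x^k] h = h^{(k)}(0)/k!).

f: a_k = -3, -6, -12, -24, -48, -96, -192, -384, -768, …
g: a_k = 4, 4, 12, 20, 44, 84, 172, 340, 684, …
Product ⇒ symmetric product L₀, ord ≤ 1.
L = (3 + 6·x) + (-1 + x + 2·x^2)·Dx  (order 1).
h: a_k = -12, -36, -108, -276, -684, -1620, -3756, -8532, -19116, …
ICs: h(0) = -12.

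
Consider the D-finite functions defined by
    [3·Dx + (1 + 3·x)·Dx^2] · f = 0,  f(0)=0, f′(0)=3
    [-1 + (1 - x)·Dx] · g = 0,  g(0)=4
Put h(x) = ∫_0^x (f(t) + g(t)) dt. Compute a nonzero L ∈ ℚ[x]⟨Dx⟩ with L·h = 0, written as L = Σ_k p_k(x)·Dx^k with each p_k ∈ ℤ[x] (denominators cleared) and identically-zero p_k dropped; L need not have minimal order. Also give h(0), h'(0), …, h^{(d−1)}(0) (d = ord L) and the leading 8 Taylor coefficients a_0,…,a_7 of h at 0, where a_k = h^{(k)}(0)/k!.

f: a_k = 0, 3, -9/2, 9, -81/4, 243/5, -243/2, 2187/7, …
g: a_k = 4, 4, 4, 4, 4, 4, 4, 4, …
h₀=f+g: left-lcm gives L₀, ord ≤ 3.
∫: right-multiply L₀ by Dx.
L = (-54 - 18·x)·Dx^2 + (12 - 72·x - 36·x^2)·Dx^3 + (5 + 13·x - 9·x^2 - 9·x^3)·Dx^4  (order 4).
h: a_k = 0, 4, 7/2, -1/6, 13/4, -13/4, 263/30, -235/14, …
ICs: h(0) = 0, h′(0) = 4, h′′(0) = 7, h′′′(0) = -1.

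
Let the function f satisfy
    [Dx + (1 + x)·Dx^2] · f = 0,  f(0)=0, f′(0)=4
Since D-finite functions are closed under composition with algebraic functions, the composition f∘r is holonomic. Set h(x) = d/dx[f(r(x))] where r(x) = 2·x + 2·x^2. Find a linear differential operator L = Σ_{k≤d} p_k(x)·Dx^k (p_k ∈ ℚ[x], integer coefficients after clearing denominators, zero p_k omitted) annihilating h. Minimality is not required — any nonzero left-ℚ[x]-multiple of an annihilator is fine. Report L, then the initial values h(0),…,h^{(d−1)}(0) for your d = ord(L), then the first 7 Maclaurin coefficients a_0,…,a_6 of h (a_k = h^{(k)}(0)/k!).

L = (4·x + 4·x^2) + (1 + 4·x + 6·x^2 + 4·x^3)·Dx  (order 1).
h: a_k = 8, 0, -16, 32, -32, 0, 64, …
ICs: h(0) = 8.

f: a_k = 0, 4, -2, 4/3, -1, 4/5, -2/3, …
L₀ from L_f via x↦r, Dx↦r'^{-1}Dx.
h=h₀': d/dx-closure on L₀ ⇒ L.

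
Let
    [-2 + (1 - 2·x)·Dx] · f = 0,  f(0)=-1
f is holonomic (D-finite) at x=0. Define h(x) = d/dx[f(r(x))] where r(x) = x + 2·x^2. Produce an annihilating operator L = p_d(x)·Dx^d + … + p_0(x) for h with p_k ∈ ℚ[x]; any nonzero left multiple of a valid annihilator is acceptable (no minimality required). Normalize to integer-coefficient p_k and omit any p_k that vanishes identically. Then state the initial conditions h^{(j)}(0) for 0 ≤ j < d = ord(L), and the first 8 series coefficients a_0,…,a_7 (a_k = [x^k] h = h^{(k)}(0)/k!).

L = (8 + 24·x + 48·x^2) + (-1 - 2·x + 12·x^2 + 16·x^3)·Dx  (order 1).
h: a_k = -2, -16, -72, -320, -1280, -4992, -18816, -69632, …
ICs: h(0) = -2.

f: a_k = -1, -2, -4, -8, -16, -32, -64, -128, …
Change of var in L_f (x↦r) gives L₀.
h=h₀': d/dx-closure on L₀ ⇒ L.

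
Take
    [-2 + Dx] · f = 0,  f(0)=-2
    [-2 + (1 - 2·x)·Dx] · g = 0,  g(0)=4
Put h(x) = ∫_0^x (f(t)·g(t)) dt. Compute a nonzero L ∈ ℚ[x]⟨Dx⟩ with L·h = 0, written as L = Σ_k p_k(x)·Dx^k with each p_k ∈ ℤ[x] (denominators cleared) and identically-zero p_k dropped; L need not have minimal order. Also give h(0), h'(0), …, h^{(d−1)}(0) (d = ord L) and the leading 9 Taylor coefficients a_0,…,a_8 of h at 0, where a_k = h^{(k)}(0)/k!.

L = (4 - 4·x)·Dx + (-1 + 2·x)·Dx^2  (order 2).
h: a_k = 0, -8, -16, -80/3, -128/3, -208/3, -5216/45, -62624/315, -21920/63, …
ICs: h(0) = 0, h′(0) = -8.

f: a_k = -2, -4, -4, -8/3, -4/3, -8/15, -8/45, -16/315, -4/315, …
g: a_k = 4, 8, 16, 32, 64, 128, 256, 512, 1024, …
f·g: L₀ = L_f ⊗_s L_g, ord ≤ 1·1.
Integrate: L := L₀·Dx.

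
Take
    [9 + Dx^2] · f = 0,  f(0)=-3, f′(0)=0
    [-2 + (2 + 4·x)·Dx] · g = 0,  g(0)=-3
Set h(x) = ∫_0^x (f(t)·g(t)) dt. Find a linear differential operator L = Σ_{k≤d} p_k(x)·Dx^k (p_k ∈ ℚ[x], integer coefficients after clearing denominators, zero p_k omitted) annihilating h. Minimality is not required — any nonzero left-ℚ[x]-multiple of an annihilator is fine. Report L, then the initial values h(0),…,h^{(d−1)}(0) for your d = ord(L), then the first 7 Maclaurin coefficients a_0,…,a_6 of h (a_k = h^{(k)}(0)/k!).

f: a_k = -3, 0, 27/2, 0, -81/8, 0, 243/80, …
g: a_k = -3, -3, 3/2, -3/2, 15/8, -21/8, 63/16, …
Product ⇒ symmetric product L₀, ord ≤ 2.
h=∫h₀ ⇒ L = L₀·Dx.
L = (12 + 36·x + 36·x^2)·Dx + (-2 - 4·x)·Dx^2 + (1 + 4·x + 4·x^2)·Dx^3  (order 3).
h: a_k = 0, 9, 9/2, -15, -9, 9, 3, …
ICs: h(0) = 0, h′(0) = 9, h′′(0) = 9.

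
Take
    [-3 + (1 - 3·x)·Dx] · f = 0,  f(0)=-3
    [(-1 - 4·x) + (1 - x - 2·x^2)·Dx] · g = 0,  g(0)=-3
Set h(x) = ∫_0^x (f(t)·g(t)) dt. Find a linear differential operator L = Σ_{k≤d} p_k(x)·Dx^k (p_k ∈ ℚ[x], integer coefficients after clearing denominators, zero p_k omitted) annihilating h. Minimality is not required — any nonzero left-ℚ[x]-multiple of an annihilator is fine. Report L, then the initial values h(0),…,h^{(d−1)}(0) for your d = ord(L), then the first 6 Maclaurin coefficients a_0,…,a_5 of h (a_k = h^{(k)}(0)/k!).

L = (-4 + 2·x + 18·x^2)·Dx + (1 - 4·x + x^2 + 6·x^3)·Dx^2  (order 2).
h: a_k = 0, 9, 18, 45, 225/2, 1449/5, …
ICs: h(0) = 0, h′(0) = 9.

f: a_k = -3, -9, -27, -81, -243, -729, …
g: a_k = -3, -3, -9, -15, -33, -63, …
L₀ := L_f ⊗_s L_g (sym. prod.), ord ≤ 1.
h=∫₀ˣh₀: take L = L₀·Dx.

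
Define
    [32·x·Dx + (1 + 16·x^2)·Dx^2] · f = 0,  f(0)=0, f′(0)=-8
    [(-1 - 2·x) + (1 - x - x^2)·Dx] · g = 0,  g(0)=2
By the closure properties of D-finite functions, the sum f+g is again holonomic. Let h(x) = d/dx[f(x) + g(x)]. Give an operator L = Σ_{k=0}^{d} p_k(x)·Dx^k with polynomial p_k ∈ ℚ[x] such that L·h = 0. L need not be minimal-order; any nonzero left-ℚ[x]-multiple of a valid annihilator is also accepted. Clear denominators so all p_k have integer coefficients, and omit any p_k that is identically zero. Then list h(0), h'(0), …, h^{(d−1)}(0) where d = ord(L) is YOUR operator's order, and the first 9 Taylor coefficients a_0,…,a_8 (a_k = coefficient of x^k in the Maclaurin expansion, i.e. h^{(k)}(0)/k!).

L = (64 - 256·x - 3904·x^2 - 6912·x^3 - 9696·x^4 - 1536·x^6) + (-25 - 24·x + 542·x^2 - 780·x^3 - 6800·x^4 - 6560·x^5 - 768·x^6 - 1536·x^7)·Dx + (2 + 17·x + 62·x^2 + 202·x^3 + 445·x^4 - 1136·x^5 - 576·x^6 - 256·x^7 - 256·x^8)·Dx^2  (order 2).
h: a_k = -6, 8, 146, 40, -1968, 156, 33062, 544, -523298, …
ICs: h(0) = -6, h′(0) = 8.

f: a_k = 0, -8, 0, 128/3, 0, -2048/5, 0, 32768/7, 0, …
g: a_k = 2, 2, 4, 6, 10, 16, 26, 42, 68, …
Weyl lclm of L_f,L_g ⇒ L₀ (ord ≤ 3).
h=h₀': d/dx-closure on L₀ ⇒ L.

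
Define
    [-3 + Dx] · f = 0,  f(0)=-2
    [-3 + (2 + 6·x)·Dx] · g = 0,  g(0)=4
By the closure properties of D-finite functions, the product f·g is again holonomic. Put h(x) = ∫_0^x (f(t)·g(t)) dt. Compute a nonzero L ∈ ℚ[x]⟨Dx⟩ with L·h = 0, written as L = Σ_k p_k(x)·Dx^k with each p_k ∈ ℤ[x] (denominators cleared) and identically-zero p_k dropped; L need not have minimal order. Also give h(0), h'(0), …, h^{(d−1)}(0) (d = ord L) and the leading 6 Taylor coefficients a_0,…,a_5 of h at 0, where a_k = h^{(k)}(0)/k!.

L = (-9 - 18·x)·Dx + (2 + 6·x)·Dx^2  (order 2).
h: a_k = 0, -8, -18, -21, -153/8, -891/80, …
ICs: h(0) = 0, h′(0) = -8.

f: a_k = -2, -6, -9, -9, -27/4, -81/20, …
g: a_k = 4, 6, -9/2, 27/4, -405/32, 1701/64, …
Product ⇒ symmetric product L₀, ord ≤ 1.
∫: right-multiply L₀ by Dx.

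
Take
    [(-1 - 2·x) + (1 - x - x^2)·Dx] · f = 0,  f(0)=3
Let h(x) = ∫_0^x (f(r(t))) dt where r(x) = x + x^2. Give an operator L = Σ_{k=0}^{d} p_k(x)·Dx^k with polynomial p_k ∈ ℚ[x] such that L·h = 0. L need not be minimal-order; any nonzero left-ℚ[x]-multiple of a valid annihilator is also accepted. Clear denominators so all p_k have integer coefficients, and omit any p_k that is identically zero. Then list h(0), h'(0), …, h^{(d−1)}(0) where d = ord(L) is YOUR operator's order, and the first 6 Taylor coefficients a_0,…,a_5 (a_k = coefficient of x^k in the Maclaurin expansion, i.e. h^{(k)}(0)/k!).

f: a_k = 3, 3, 6, 9, 15, 24, …
Substitute x→r, Dx→(1/r')Dx; clear ⇒ L₀.
∫: right-multiply L₀ by Dx.
L = (1 + 4·x + 6·x^2 + 4·x^3)·Dx + (-1 + x + 2·x^2 + 2·x^3 + x^4)·Dx^2  (order 2).
h: a_k = 0, 3, 3/2, 3, 21/4, 48/5, …
ICs: h(0) = 0, h′(0) = 3.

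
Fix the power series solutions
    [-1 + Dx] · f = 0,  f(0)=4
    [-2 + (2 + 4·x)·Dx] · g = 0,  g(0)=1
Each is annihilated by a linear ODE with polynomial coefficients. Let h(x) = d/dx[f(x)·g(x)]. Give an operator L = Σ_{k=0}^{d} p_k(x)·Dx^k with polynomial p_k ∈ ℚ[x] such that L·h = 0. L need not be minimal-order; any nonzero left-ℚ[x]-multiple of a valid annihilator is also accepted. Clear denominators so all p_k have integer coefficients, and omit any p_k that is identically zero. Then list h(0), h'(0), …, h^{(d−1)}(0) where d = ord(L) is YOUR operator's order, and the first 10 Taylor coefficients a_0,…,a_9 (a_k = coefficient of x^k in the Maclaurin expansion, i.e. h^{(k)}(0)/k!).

L = (1 + 4·x + 2·x^2) + (-1 - 3·x - 2·x^2)·Dx  (order 1).
h: a_k = 8, 8, 8, -8/3, 28/3, -244/15, 1388/45, -18364/315, 34913/315, -599927/2835, …
ICs: h(0) = 8.

f: a_k = 4, 4, 2, 2/3, 1/6, 1/30, 1/180, 1/1260, 1/10080, 1/90720, …
g: a_k = 1, 1, -1/2, 1/2, -5/8, 7/8, -21/16, 33/16, -429/128, 715/128, …
Product ⇒ symmetric product L₀, ord ≤ 1.
h=h₀': d/dx-closure on L₀ ⇒ L.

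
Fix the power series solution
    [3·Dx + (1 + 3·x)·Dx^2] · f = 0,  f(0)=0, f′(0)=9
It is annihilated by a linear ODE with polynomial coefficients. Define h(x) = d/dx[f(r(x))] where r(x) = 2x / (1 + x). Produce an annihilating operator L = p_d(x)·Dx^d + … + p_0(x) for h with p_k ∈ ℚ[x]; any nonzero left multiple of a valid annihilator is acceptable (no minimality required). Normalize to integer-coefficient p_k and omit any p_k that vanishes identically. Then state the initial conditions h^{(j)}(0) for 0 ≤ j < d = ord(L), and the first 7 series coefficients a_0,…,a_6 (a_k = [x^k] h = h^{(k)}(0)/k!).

L = (8 + 14·x) + (1 + 8·x + 7·x^2)·Dx  (order 1).
h: a_k = 18, -144, 1026, -7200, 50418, -352944, 2470626, …
ICs: h(0) = 18.

f: a_k = 0, 9, -27/2, 27, -243/4, 729/5, -729/2, …
h₀=f(r): pull back L_f along r ⇒ L₀.
Differentiate: ansatz ord ≤ ord L₀ ⇒ L.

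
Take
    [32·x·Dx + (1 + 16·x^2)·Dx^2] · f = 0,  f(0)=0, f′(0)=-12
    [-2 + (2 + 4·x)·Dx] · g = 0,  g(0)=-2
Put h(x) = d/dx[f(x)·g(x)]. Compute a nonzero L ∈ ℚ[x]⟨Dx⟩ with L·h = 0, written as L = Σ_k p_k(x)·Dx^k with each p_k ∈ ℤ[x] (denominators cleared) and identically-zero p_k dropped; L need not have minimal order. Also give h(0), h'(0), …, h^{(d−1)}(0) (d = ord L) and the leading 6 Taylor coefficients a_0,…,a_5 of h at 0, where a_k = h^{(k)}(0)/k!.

L = (29 + 320·x - 1120·x^2 - 3072·x^3 - 768·x^4) + (38 + 300·x - 576·x^2 - 6656·x^3 - 10752·x^4 - 3072·x^5)·Dx + (3 - 20·x - 84·x^2 - 512·x^3 - 2176·x^4 - 3072·x^5 - 1024·x^6)·Dx^2  (order 2).
h: a_k = 24, 48, -420, -464, 6389, 35574/5, …
ICs: h(0) = 24, h′(0) = 48.

f: a_k = 0, -12, 0, 64, 0, -3072/5, …
g: a_k = -2, -2, 1, -1, 5/4, -7/4, …
Product ⇒ symmetric product L₀, ord ≤ 2.
Differentiate: ansatz ord ≤ ord L₀ ⇒ L.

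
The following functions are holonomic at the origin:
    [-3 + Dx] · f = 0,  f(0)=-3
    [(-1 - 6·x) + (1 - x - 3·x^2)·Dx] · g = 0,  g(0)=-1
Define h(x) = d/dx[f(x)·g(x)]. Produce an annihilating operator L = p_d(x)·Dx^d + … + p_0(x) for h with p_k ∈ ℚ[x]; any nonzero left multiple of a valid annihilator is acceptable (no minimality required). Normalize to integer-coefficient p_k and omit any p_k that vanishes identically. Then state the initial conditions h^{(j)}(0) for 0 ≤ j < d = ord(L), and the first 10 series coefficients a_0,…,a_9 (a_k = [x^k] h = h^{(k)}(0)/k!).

f: a_k = -3, -9, -27/2, -27/2, -81/8, -243/40, -243/80, -729/560, -2187/4480, -729/4480, …
g: a_k = -1, -1, -4, -7, -19, -40, -97, -217, -508, -1159, …
Product ⇒ symmetric product L₀, ord ≤ 1.
h₀' ⇒ L via d/dx closure of L₀.
L = (23 + 30·x - 45·x^2 - 54·x^3 + 81·x^4) + (-4 + x + 24·x^2 - 27·x^4)·Dx  (order 1).
h: a_k = 12, 69, 252, 1581/2, 4557/2, 252387/40, 169401/10, 24977523/560, 129382299/1120, 189194331/640, …
ICs: h(0) = 12.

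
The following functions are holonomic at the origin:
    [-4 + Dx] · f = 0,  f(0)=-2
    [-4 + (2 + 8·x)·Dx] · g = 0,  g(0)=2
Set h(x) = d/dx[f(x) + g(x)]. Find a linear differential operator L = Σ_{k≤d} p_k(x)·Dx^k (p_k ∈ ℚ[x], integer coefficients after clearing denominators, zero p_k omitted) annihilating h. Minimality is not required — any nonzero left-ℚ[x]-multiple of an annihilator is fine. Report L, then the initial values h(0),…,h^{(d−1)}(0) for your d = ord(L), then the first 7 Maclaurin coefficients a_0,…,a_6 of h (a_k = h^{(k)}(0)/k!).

L = (-40 - 64·x) + (-2 - 64·x - 128·x^2)·Dx + (3 + 20·x + 32·x^2)·Dx^2  (order 2).
h: a_k = -4, -40, -40, -496/3, 584/3, -16144/15, 164272/45, …
ICs: h(0) = -4, h′(0) = -40.

f: a_k = -2, -8, -16, -64/3, -64/3, -256/15, -512/45, …
g: a_k = 2, 4, -4, 8, -20, 56, -168, …
Sum ⇒ L₀ = lclm(L_f,L_g) in ℚ(x)⟨Dx⟩.
Derive L from L₀ (diff closure).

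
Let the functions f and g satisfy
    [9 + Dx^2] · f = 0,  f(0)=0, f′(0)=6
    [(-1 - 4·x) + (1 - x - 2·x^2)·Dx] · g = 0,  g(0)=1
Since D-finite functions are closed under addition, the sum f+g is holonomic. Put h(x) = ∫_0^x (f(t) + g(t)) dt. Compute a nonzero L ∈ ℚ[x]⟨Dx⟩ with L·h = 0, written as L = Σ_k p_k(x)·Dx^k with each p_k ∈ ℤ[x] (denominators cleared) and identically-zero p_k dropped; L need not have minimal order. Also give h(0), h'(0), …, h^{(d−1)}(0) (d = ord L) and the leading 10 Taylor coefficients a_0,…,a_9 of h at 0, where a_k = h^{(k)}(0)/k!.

L = (-117 - 486·x - 135·x^2 - 360·x^3 - 540·x^4 - 432·x^5)·Dx + (45 - 63·x - 81·x^2 + 153·x^3 + 18·x^4 - 324·x^5 - 216·x^6)·Dx^2 + (-13 - 54·x - 15·x^2 - 40·x^3 - 60·x^4 - 48·x^5)·Dx^3 + (5 - 7·x - 9·x^2 + 17·x^3 + 2·x^4 - 36·x^5 - 24·x^6)·Dx^4  (order 4).
h: a_k = 0, 1, 7/2, 1, -1, 11/5, 167/40, 43/7, 23557/2240, 19, …
ICs: h(0) = 0, h′(0) = 1, h′′(0) = 7, h′′′(0) = 6.

f: a_k = 0, 6, 0, -9, 0, 81/20, 0, -243/280, 0, 243/2240, …
g: a_k = 1, 1, 3, 5, 11, 21, 43, 85, 171, 341, …
Weyl lclm of L_f,L_g ⇒ L₀ (ord ≤ 3).
Integrate: L := L₀·Dx.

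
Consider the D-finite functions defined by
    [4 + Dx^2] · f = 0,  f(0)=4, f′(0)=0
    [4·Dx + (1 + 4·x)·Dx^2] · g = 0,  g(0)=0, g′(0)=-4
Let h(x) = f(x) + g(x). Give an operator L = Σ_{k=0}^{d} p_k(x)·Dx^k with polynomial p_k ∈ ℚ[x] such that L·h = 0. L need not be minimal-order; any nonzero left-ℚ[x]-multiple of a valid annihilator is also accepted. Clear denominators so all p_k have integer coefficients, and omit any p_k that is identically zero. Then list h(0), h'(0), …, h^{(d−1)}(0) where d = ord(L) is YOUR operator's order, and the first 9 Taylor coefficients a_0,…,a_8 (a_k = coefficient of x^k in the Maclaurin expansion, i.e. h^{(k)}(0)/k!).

L = (400 + 128·x + 256·x^2)·Dx + (36 + 176·x + 192·x^2 + 256·x^3)·Dx^2 + (100 + 32·x + 64·x^2)·Dx^3 + (9 + 44·x + 48·x^2 + 64·x^3)·Dx^4  (order 4).
h: a_k = 4, -4, 0, -64/3, 200/3, -1024/5, 30704/45, -16384/7, 2580488/315, …
ICs: h(0) = 4, h′(0) = -4, h′′(0) = 0, h′′′(0) = -128.

f: a_k = 4, 0, -8, 0, 8/3, 0, -16/45, 0, 8/315, …
g: a_k = 0, -4, 8, -64/3, 64, -1024/5, 2048/3, -16384/7, 8192, …
L₀ := lclm(L_f,L_g); ord L₀ ≤ 2+2.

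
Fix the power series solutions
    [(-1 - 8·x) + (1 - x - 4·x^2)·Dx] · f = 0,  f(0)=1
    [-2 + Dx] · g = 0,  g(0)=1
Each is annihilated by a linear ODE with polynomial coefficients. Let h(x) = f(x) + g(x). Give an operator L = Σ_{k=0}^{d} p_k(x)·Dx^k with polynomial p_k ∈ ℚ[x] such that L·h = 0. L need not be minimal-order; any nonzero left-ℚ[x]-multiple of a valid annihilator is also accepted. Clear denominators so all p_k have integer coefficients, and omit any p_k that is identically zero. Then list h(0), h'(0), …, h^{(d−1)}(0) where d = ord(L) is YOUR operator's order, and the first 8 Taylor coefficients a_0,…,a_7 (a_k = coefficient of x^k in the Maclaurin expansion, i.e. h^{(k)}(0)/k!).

L = (-16 - 20·x - 240·x^2 - 128·x^3) + (6 + 32·x + 124·x^2 - 32·x^3 - 64·x^4)·Dx + (1 - 11·x - 2·x^2 + 48·x^3 + 32·x^4)·Dx^2  (order 2).
h: a_k = 2, 3, 7, 31/3, 89/3, 979/15, 8149/45, 138923/315, …
ICs: h(0) = 2, h′(0) = 3.

f: a_k = 1, 1, 5, 9, 29, 65, 181, 441, …
g: a_k = 1, 2, 2, 4/3, 2/3, 4/15, 4/45, 8/315, …
f+g: L₀ = lclm(L_f,L_g), ord ≤ 1+1.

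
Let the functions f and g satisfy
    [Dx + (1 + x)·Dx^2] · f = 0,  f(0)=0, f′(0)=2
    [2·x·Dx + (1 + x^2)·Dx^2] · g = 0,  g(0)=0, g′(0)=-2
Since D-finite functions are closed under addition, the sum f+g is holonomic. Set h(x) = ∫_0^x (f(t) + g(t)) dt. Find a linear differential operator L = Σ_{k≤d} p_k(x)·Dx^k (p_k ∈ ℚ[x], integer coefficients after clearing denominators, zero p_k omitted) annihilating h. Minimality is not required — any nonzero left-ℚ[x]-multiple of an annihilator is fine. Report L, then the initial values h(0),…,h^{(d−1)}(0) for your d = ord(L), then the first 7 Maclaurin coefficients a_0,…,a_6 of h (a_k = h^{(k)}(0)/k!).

f: a_k = 0, 2, -1, 2/3, -1/2, 2/5, -1/3, …
g: a_k = 0, -2, 0, 2/3, 0, -2/5, 0, …
f+g: L₀ = lclm(L_f,L_g), ord ≤ 2+2.
h=∫₀ˣh₀: take L = L₀·Dx.
L = (-2 - 6·x + 6·x^2 + 2·x^3)·Dx^2 + (-4 - 4·x + 12·x^3 + 4·x^4)·Dx^3 + (-1 + x + 2·x^2 + 2·x^3 + 3·x^4 + x^5)·Dx^4  (order 4).
h: a_k = 0, 0, 0, -1/3, 1/3, -1/10, 0, …
ICs: h(0) = 0, h′(0) = 0, h′′(0) = 0, h′′′(0) = -2.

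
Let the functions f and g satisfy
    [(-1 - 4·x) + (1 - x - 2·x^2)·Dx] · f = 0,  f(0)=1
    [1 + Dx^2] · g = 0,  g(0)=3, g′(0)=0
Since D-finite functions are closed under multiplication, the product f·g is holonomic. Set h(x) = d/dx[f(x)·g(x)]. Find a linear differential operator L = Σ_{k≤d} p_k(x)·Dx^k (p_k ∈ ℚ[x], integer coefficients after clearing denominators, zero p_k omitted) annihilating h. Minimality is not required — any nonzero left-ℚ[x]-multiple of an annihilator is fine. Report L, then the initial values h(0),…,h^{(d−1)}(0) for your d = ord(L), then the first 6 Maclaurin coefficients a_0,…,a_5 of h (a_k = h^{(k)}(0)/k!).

f: a_k = 1, 1, 3, 5, 11, 21, …
g: a_k = 3, 0, -3/2, 0, 1/8, 0, …
h₀=f·g: eliminate ⇒ L₀, order ≤ 1·2.
Differentiate: ansatz ord ≤ ord L₀ ⇒ L.
L = (31 - 2·x - 3·x^2 + 4·x^3 + 4·x^4) + (10 + 42·x + 12·x^2 + 16·x^3)·Dx + (-3 + 2·x + 5·x^2 + 4·x^3 + 4·x^4)·Dx^2  (order 2).
h: a_k = 3, 15, 81/2, 229/2, 2225/8, 27089/40, …
ICs: h(0) = 3, h′(0) = 15.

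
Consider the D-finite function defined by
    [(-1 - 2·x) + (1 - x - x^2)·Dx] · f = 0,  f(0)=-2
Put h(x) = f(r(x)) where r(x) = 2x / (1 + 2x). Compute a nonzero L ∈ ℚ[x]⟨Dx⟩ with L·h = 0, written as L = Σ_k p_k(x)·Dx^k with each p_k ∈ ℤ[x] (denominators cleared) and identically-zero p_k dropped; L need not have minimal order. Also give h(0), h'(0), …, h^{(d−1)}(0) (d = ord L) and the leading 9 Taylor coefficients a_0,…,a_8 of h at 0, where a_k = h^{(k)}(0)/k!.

L = (2 + 12·x) + (-1 - 4·x + 8·x^3)·Dx  (order 1).
h: a_k = -2, -4, -8, 0, -32, 64, -256, 768, -2560, …
ICs: h(0) = -2.

f: a_k = -2, -2, -4, -6, -10, -16, -26, -42, -68, …
L₀ from L_f via x↦r, Dx↦r'^{-1}Dx.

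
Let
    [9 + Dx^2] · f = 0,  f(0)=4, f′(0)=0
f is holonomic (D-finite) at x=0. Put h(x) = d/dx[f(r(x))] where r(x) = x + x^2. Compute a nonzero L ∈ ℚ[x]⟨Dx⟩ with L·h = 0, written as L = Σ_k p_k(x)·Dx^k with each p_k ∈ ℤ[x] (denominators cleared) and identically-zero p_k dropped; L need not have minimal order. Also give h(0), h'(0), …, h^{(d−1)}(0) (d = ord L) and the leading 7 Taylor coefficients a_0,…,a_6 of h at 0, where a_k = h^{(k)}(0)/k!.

f: a_k = 4, 0, -18, 0, 27/2, 0, -81/20, …
Substitute x→r, Dx→(1/r')Dx; clear ⇒ L₀.
Derive L from L₀ (diff closure).
L = (21 + 72·x + 216·x^2 + 288·x^3 + 144·x^4) + (-6 - 12·x)·Dx + (1 + 4·x + 4·x^2)·Dx^2  (order 2).
h: a_k = 0, -36, -108, -18, 270, 4617/10, 2079/10, …
ICs: h(0) = 0, h′(0) = -36.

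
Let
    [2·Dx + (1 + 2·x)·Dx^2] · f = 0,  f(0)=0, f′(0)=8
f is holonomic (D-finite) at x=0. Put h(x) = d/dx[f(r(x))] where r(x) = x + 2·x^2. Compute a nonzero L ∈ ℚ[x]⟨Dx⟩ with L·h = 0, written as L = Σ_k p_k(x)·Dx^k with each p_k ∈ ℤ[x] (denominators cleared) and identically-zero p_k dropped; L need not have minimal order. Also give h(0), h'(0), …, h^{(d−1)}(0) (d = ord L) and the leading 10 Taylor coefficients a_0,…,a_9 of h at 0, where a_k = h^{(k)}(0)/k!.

L = (-2 + 8·x + 16·x^2) + (1 + 6·x + 12·x^2 + 16·x^3)·Dx  (order 1).
h: a_k = 8, 16, -64, 64, 128, -512, 512, 1024, -4096, 4096, …
ICs: h(0) = 8.

f: a_k = 0, 8, -8, 32/3, -16, 128/5, -128/3, 512/7, -128, 2048/9, …
Substitute x→r, Dx→(1/r')Dx; clear ⇒ L₀.
h₀' ⇒ L via d/dx closure of L₀.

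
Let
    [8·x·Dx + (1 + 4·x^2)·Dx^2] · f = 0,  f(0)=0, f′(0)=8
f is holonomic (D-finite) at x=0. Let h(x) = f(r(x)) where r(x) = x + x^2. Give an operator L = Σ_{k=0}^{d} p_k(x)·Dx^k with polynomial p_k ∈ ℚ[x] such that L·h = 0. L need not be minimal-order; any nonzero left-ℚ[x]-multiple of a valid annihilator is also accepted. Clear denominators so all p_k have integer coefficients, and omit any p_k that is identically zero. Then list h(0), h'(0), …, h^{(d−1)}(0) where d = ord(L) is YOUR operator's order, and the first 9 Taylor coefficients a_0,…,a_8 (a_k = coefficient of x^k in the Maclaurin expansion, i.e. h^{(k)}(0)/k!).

f: a_k = 0, 8, 0, -32/3, 0, 128/5, 0, -512/7, 0, …
h₀=f(r): pull back L_f along r ⇒ L₀.
L = (-2 + 8·x + 32·x^2 + 48·x^3 + 24·x^4)·Dx + (1 + 2·x + 4·x^2 + 16·x^3 + 20·x^4 + 8·x^5)·Dx^2  (order 2).
h: a_k = 0, 8, 8, -32/3, -32, -32/5, 352/3, 1280/7, -256, …
ICs: h(0) = 0, h′(0) = 8.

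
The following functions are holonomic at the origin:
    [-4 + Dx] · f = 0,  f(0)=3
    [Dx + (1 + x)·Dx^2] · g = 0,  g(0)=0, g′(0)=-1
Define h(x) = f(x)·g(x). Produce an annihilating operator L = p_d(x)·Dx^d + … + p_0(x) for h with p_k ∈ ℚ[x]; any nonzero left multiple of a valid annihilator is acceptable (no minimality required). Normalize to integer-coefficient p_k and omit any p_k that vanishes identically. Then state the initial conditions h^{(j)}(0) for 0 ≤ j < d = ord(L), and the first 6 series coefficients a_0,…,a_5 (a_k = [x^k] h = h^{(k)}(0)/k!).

f: a_k = 3, 12, 24, 32, 32, 128/5, …
g: a_k = 0, -1, 1/2, -1/3, 1/4, -1/5, …
h₀=f·g: eliminate ⇒ L₀, order ≤ 1·2.
L = (12 + 16·x) + (-7 - 8·x)·Dx + (1 + x)·Dx^2  (order 2).
h: a_k = 0, -3, -21/2, -19, -93/4, -108/5, …
ICs: h(0) = 0, h′(0) = -3.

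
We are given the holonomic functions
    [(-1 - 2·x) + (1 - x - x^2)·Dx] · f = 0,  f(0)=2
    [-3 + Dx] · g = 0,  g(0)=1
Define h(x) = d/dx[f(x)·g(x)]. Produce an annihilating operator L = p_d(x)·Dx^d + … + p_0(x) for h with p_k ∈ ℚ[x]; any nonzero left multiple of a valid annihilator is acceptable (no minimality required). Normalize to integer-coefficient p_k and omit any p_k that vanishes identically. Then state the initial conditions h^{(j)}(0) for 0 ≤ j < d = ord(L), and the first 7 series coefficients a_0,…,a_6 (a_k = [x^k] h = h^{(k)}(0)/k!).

f: a_k = 2, 2, 4, 6, 10, 16, 26, …
g: a_k = 1, 3, 9/2, 9/2, 27/8, 81/40, 81/80, …
Sym-product of L_f,L_g gives L₀ (≤ ord 1).
h=h₀': d/dx-closure on L₀ ⇒ L.
L = (19 - 6·x - 21·x^2 + 6·x^3 + 9·x^4) + (-4 + 5·x + 6·x^2 - 4·x^3 - 3·x^4)·Dx  (order 1).
h: a_k = 8, 38, 108, 247, 509, 19869/20, 18777/10, …
ICs: h(0) = 8.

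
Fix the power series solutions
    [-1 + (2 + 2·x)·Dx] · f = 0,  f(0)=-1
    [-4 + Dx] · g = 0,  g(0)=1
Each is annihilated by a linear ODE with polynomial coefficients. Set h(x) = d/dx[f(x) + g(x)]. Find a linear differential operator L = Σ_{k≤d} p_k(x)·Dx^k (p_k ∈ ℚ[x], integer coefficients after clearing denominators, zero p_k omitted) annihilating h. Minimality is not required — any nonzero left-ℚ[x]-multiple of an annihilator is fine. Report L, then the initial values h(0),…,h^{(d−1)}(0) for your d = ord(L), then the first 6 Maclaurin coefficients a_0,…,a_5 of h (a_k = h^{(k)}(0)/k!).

f: a_k = -1, -1/2, 1/8, -1/16, 5/128, -7/256, …
g: a_k = 1, 4, 8, 32/3, 32/3, 128/15, …
Weyl lclm of L_f,L_g ⇒ L₀ (ord ≤ 2).
Differentiate: ansatz ord ≤ ord L₀ ⇒ L.
L = (-44 - 32·x) + (-61 - 128·x - 64·x^2)·Dx + (18 + 34·x + 16·x^2)·Dx^2  (order 2).
h: a_k = 7/2, 65/4, 509/16, 4111/96, 32663/768, 263089/7680, …
ICs: h(0) = 7/2, h′(0) = 65/4.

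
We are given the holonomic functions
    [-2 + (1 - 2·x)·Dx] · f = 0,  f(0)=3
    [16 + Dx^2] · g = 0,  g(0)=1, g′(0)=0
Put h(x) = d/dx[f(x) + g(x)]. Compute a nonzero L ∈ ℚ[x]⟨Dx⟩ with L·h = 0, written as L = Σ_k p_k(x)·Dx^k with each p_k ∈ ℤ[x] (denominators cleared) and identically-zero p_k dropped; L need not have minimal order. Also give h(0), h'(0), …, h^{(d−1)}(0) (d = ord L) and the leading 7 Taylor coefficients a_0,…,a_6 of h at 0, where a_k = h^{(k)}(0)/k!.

L = (512 - 512·x + 512·x^2) + (-80 + 288·x - 384·x^2 + 256·x^3)·Dx + (32 - 32·x + 32·x^2)·Dx^2 + (-5 + 18·x - 24·x^2 + 16·x^3)·Dx^3  (order 3).
h: a_k = 6, 8, 72, 704/3, 480, 16768/15, 2688, …
ICs: h(0) = 6, h′(0) = 8, h′′(0) = 144.

f: a_k = 3, 6, 12, 24, 48, 96, 192, …
g: a_k = 1, 0, -8, 0, 32/3, 0, -256/45, …
L₀ := lclm(L_f,L_g); ord L₀ ≤ 1+2.
Derive L from L₀ (diff closure).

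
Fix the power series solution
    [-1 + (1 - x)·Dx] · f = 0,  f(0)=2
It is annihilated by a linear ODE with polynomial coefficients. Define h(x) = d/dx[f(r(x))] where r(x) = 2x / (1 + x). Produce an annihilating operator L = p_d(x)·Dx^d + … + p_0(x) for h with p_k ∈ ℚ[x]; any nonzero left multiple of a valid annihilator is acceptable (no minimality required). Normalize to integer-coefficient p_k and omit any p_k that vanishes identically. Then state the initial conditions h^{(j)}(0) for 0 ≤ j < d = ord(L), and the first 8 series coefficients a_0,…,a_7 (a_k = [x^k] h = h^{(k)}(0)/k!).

f: a_k = 2, 2, 2, 2, 2, 2, 2, 2, …
Change of var in L_f (x↦r) gives L₀.
h₀' ⇒ L via d/dx closure of L₀.
L = 2 + (-1 + x)·Dx  (order 1).
h: a_k = 4, 8, 12, 16, 20, 24, 28, 32, …
ICs: h(0) = 4.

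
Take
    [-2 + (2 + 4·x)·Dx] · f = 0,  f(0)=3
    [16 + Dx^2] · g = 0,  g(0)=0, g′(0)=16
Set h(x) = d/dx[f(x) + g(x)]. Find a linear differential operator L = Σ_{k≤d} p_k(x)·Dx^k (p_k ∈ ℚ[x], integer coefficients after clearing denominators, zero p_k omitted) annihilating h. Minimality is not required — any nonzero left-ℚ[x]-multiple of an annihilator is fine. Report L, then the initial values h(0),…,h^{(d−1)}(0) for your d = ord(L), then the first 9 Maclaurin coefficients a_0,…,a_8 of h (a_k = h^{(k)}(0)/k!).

f: a_k = 3, 3, -3/2, 3/2, -15/8, 21/8, -63/16, 99/16, -1287/128, …
g: a_k = 0, 16, 0, -128/3, 0, 512/15, 0, -4096/315, 0, …
L₀ := lclm(L_f,L_g); ord L₀ ≤ 1+2.
Differentiate: ansatz ord ≤ ord L₀ ⇒ L.
L = (-496 - 1024·x - 1024·x^2) + (-304 - 1632·x - 3072·x^2 - 2048·x^3)·Dx + (-31 - 64·x - 64·x^2)·Dx^2 + (-19 - 102·x - 192·x^2 - 128·x^3)·Dx^3  (order 3).
h: a_k = 19, -3, -247/2, -15/2, 4411/24, -189/8, -34351/720, -1287/16, 7129651/40320, …
ICs: h(0) = 19, h′(0) = -3, h′′(0) = -247.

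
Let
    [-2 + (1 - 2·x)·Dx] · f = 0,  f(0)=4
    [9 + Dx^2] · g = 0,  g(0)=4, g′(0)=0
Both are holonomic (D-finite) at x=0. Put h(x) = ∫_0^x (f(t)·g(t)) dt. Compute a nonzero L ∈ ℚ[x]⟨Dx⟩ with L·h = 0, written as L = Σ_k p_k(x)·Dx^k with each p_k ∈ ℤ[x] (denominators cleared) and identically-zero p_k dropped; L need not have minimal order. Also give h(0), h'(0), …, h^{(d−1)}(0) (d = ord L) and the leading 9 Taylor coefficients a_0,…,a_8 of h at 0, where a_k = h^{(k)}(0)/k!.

L = (-9 + 18·x)·Dx + 4·Dx^2 + (-1 + 2·x)·Dx^3  (order 3).
h: a_k = 0, 16, 16, -8/3, -4, 22/5, 22/3, 359/35, 359/20, …
ICs: h(0) = 0, h′(0) = 16, h′′(0) = 32.

f: a_k = 4, 8, 16, 32, 64, 128, 256, 512, 1024, …
g: a_k = 4, 0, -18, 0, 27/2, 0, -81/20, 0, 729/1120, …
Sym-product of L_f,L_g gives L₀ (≤ ord 2).
h=∫₀ˣh₀: take L = L₀·Dx.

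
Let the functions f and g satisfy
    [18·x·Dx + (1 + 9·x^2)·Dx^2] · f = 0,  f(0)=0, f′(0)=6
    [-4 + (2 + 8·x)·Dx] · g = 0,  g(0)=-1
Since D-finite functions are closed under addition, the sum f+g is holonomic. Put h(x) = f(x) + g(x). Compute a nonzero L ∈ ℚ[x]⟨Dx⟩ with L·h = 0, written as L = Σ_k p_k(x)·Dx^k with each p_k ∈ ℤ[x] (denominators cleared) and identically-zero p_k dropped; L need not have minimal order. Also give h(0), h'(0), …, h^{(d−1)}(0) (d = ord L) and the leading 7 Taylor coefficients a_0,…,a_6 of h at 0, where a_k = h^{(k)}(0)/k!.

L = (-36 - 360·x + 972·x^2 + 1944·x^3)·Dx + (-30 - 144·x - 18·x^2 + 3888·x^3 + 6804·x^4)·Dx^2 + (-2 + 10·x + 108·x^2 + 306·x^3 + 1134·x^4 + 1944·x^5)·Dx^3  (order 3).
h: a_k = -1, 4, 2, -22, 10, 346/5, 84, …
ICs: h(0) = -1, h′(0) = 4, h′′(0) = 4.

f: a_k = 0, 6, 0, -18, 0, 486/5, 0, …
g: a_k = -1, -2, 2, -4, 10, -28, 84, …
L₀ := lclm(L_f,L_g); ord L₀ ≤ 2+1.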